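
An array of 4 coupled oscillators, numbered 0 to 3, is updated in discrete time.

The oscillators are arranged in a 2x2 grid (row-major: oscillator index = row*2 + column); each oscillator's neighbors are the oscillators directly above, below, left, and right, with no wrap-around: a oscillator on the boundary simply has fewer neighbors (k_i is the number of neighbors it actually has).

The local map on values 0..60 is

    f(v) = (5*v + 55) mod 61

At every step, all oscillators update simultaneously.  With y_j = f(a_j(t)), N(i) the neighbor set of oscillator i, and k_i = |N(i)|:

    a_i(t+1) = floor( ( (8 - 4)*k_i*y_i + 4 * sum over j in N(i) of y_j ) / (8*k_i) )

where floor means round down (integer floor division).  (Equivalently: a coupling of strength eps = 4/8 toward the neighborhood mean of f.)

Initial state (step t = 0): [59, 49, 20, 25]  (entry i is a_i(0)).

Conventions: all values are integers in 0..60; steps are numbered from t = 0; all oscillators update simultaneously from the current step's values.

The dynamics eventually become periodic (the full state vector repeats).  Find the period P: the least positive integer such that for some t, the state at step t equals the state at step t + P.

Answer: 3
Key observation: The state at step 11, [29, 30, 28, 29], reappears at step 14 — and no state repeats earlier — so the cycle the system enters has period 3.

Derivation:
t=0: [59, 49, 20, 25]
t=1: [44, 53, 42, 51]
t=2: [24, 16, 19, 11]
t=3: [36, 32, 39, 34]
t=4: [35, 39, 26, 30]
t=5: [25, 20, 18, 13]
t=6: [43, 45, 40, 43]
t=7: [24, 31, 18, 24]
t=8: [39, 40, 38, 39]
t=9: [6, 8, 3, 6]
t=10: [22, 29, 16, 22]
t=11: [29, 30, 28, 29]
t=12: [17, 19, 14, 17]
t=13: [16, 23, 10, 16]
t=14: [29, 30, 28, 29]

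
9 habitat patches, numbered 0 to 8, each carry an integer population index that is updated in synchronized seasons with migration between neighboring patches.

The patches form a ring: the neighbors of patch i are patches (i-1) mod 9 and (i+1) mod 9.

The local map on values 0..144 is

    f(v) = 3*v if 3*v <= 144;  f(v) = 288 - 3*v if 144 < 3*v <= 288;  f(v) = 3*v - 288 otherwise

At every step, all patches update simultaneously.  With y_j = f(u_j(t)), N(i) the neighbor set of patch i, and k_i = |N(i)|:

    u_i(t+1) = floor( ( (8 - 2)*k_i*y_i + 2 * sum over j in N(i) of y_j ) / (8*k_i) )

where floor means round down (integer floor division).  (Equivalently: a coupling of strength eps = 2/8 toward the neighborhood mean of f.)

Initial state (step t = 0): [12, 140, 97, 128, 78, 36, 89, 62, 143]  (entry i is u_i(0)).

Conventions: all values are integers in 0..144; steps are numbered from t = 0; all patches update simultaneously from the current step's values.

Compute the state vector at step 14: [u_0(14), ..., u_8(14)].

Simulating step by step:
t=0: [12, 140, 97, 128, 78, 36, 89, 62, 143]
t=1: [61, 103, 30, 79, 66, 90, 42, 96, 123]
t=2: [91, 40, 76, 60, 76, 40, 96, 25, 73]
t=3: [34, 99, 73, 96, 73, 97, 24, 64, 63]
t=4: [90, 28, 52, 17, 52, 19, 66, 93, 99]
t=5: [25, 81, 115, 71, 112, 70, 75, 19, 10]
t=6: [65, 50, 57, 69, 55, 72, 64, 54, 39]
t=7: [101, 129, 115, 90, 111, 81, 96, 121, 115]
t=8: [30, 83, 57, 26, 41, 39, 15, 63, 54]
t=9: [88, 55, 102, 88, 116, 108, 60, 95, 118]
t=10: [41, 97, 31, 27, 52, 48, 85, 24, 52]
t=11: [109, 29, 80, 88, 127, 128, 51, 74, 123]
t=12: [50, 76, 49, 35, 84, 100, 121, 76, 73]
t=13: [119, 79, 126, 100, 41, 22, 65, 63, 76]
t=14: [65, 58, 75, 35, 102, 76, 90, 93, 66]

Answer: [65, 58, 75, 35, 102, 76, 90, 93, 66]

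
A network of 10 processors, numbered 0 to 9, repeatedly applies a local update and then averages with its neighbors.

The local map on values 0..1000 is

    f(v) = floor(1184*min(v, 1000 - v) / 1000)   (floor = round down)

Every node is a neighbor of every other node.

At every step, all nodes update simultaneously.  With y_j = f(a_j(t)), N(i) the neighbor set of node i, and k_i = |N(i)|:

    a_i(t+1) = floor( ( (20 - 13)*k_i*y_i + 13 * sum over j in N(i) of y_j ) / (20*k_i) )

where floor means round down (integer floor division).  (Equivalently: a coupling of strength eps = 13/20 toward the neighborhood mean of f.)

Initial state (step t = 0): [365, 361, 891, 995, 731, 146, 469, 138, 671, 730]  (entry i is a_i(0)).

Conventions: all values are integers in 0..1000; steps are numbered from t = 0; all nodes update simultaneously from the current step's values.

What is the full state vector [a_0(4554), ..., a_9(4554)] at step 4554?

Simulating step by step:
t=0: [365, 361, 891, 995, 731, 146, 469, 138, 671, 730]
t=1: [330, 328, 245, 211, 298, 257, 364, 255, 318, 298]
t=2: [356, 355, 328, 317, 345, 332, 367, 331, 352, 345]
t=3: [409, 409, 400, 396, 406, 401, 413, 401, 408, 406]
t=4: [480, 480, 477, 475, 479, 477, 481, 477, 479, 479]
t=5: [566, 566, 565, 564, 566, 565, 566, 565, 566, 566]
t=6: [513, 513, 514, 514, 513, 514, 513, 514, 513, 513]
t=7: [575, 575, 575, 575, 575, 575, 575, 575, 575, 575]
t=8: [503, 503, 503, 503, 503, 503, 503, 503, 503, 503]
t=9: [588, 588, 588, 588, 588, 588, 588, 588, 588, 588]
t=10: [487, 487, 487, 487, 487, 487, 487, 487, 487, 487]
t=11: [576, 576, 576, 576, 576, 576, 576, 576, 576, 576]
t=12: [502, 502, 502, 502, 502, 502, 502, 502, 502, 502]
t=13: [589, 589, 589, 589, 589, 589, 589, 589, 589, 589]
t=14: [486, 486, 486, 486, 486, 486, 486, 486, 486, 486]
t=15: [575, 575, 575, 575, 575, 575, 575, 575, 575, 575]

Answer: [487, 487, 487, 487, 487, 487, 487, 487, 487, 487]
Key observation: The state at step 7, [575, 575, 575, 575, 575, 575, 575, 575, 575, 575], reappears at step 15: the system is in a cycle of period 8 from step 7 on.  Therefore the state at step 4554 equals the state at step 7 + ((4554 - 7) mod 8) = 10, which is [487, 487, 487, 487, 487, 487, 487, 487, 487, 487].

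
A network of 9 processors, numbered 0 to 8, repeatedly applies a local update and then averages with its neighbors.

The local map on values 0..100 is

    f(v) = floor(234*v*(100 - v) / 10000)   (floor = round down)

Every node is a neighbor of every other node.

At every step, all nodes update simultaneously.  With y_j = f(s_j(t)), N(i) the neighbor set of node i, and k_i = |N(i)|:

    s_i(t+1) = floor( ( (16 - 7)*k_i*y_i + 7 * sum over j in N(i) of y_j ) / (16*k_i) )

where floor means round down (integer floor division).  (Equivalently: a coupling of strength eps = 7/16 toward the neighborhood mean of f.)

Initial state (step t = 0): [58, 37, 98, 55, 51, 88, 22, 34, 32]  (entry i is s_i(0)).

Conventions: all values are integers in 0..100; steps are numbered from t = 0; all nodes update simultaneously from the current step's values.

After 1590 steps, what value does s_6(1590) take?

Answer: s_6(1590) = 57
Key observation: The state at step 3, [57, 57, 57, 57, 57, 57, 57, 57, 57], reappears at step 4: the system is in a cycle of period 1 from step 3 on.  Therefore the state at step 1590 equals the state at step 3 + ((1590 - 3) mod 1) = 3, which is [57, 57, 57, 57, 57, 57, 57, 57, 57].

Derivation:
t=0: [58, 37, 98, 55, 51, 88, 22, 34, 32]
t=1: [50, 49, 23, 50, 51, 33, 41, 48, 47]
t=2: [56, 56, 47, 56, 56, 53, 55, 56, 56]
t=3: [57, 57, 57, 57, 57, 57, 57, 57, 57]
t=4: [57, 57, 57, 57, 57, 57, 57, 57, 57]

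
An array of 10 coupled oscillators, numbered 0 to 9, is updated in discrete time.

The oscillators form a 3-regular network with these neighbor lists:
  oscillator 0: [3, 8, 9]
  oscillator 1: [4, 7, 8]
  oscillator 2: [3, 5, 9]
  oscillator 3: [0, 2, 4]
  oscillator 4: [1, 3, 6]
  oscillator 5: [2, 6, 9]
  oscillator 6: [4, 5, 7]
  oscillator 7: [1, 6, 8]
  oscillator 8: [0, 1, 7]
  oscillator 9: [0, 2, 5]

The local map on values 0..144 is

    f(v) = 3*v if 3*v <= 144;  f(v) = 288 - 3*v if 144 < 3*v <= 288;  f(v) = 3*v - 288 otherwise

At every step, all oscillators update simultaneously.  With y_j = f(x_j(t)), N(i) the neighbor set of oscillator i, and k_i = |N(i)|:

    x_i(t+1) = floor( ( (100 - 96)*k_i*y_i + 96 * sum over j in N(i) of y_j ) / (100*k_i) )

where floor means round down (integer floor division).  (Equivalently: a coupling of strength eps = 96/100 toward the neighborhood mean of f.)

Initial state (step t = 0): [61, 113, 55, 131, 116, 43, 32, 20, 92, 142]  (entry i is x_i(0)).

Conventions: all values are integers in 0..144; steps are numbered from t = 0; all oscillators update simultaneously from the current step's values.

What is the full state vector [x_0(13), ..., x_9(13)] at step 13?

Answer: [88, 25, 121, 31, 105, 116, 57, 81, 38, 71]

Derivation:
t=0: [61, 113, 55, 131, 116, 43, 32, 20, 92, 142]
t=1: [85, 44, 123, 96, 83, 119, 83, 53, 69, 119]
t=2: [49, 84, 47, 48, 56, 63, 77, 85, 97, 61]
t=3: [86, 51, 117, 134, 80, 100, 82, 32, 67, 126]
t=4: [94, 79, 71, 49, 95, 62, 51, 88, 87, 37]
t=5: [89, 19, 116, 32, 104, 106, 46, 69, 27, 63]
t=6: [89, 61, 74, 37, 94, 96, 48, 91, 54, 39]
t=7: [114, 51, 75, 34, 115, 104, 12, 120, 50, 32]
t=8: [109, 90, 73, 59, 89, 63, 50, 101, 89, 48]
t=9: [89, 18, 116, 45, 86, 116, 48, 57, 23, 72]
t=10: [89, 71, 87, 40, 107, 90, 72, 90, 64, 48]
t=11: [116, 50, 91, 30, 86, 78, 24, 78, 40, 26]
t=12: [94, 70, 71, 37, 97, 54, 47, 107, 85, 44]
t=13: [88, 25, 121, 31, 105, 116, 57, 81, 38, 71]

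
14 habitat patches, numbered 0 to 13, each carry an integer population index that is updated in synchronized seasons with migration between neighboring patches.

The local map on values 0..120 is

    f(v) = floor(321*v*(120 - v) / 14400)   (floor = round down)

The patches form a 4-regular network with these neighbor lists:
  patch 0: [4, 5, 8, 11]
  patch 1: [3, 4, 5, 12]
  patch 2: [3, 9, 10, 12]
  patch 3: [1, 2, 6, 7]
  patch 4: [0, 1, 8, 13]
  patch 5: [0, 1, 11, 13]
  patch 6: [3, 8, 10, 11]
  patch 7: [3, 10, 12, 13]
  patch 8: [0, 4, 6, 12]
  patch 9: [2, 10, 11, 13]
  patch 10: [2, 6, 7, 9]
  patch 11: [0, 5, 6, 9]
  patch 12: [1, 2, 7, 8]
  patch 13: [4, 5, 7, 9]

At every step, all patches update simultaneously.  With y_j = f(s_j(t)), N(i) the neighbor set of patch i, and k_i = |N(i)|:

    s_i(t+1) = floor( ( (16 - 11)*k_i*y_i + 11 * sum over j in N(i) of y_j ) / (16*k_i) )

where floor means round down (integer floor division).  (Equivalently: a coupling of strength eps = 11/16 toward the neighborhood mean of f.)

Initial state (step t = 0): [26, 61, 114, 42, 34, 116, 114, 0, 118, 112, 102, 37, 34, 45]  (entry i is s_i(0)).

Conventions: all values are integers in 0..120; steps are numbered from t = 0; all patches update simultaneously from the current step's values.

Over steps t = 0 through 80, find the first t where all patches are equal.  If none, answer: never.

Simulating step by step:
t=0: [26, 61, 114, 42, 34, 116, 114, 0, 118, 112, 102, 37, 34, 45]  (not all equal)
t=1: [42, 61, 38, 41, 57, 50, 36, 43, 35, 39, 20, 38, 37, 39]  (not all equal)
t=2: [73, 76, 65, 72, 74, 74, 64, 66, 70, 65, 61, 71, 70, 73]  (not all equal)
t=3: [76, 75, 78, 77, 75, 75, 78, 78, 77, 78, 79, 77, 77, 76]  (not all equal)
t=4: [74, 74, 72, 73, 74, 74, 72, 73, 73, 73, 72, 73, 73, 74]  (not all equal)
t=5: [75, 75, 76, 76, 75, 75, 76, 76, 75, 76, 76, 75, 76, 75]  (not all equal)
t=6: [75, 74, 74, 74, 75, 75, 74, 74, 74, 74, 74, 74, 74, 74]  (not all equal)
t=7: [75, 75, 75, 75, 75, 75, 75, 75, 75, 75, 75, 75, 75, 75]  (all equal)

Answer: 7
Key observation: Synchronization is absorbing here: once all patches are equal they stay equal, and step 7 is the first all-equal step.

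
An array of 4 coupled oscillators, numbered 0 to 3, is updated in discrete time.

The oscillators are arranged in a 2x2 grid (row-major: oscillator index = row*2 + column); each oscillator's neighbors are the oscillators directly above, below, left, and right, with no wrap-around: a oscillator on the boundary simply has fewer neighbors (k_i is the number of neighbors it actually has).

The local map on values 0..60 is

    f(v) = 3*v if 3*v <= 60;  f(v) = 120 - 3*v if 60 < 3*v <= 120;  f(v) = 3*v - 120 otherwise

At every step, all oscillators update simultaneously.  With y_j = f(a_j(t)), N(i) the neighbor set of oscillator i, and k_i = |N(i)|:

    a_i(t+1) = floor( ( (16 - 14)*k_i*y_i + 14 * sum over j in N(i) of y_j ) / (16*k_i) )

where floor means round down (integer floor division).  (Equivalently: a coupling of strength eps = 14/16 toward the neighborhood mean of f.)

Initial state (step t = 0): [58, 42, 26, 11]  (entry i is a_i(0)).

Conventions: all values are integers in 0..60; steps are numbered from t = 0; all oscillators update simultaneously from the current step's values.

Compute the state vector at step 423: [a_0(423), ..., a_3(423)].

Simulating step by step:
t=0: [58, 42, 26, 11]
t=1: [27, 38, 43, 25]
t=2: [11, 37, 37, 12]
t=3: [12, 31, 31, 12]
t=4: [28, 34, 34, 28]
t=5: [20, 33, 33, 20]
t=6: [25, 55, 55, 25]
t=7: [45, 45, 45, 45]
t=8: [15, 15, 15, 15]
t=9: [45, 45, 45, 45]

Answer: [45, 45, 45, 45]
Key observation: The state at step 7, [45, 45, 45, 45], reappears at step 9: the system is in a cycle of period 2 from step 7 on.  Therefore the state at step 423 equals the state at step 7 + ((423 - 7) mod 2) = 7, which is [45, 45, 45, 45].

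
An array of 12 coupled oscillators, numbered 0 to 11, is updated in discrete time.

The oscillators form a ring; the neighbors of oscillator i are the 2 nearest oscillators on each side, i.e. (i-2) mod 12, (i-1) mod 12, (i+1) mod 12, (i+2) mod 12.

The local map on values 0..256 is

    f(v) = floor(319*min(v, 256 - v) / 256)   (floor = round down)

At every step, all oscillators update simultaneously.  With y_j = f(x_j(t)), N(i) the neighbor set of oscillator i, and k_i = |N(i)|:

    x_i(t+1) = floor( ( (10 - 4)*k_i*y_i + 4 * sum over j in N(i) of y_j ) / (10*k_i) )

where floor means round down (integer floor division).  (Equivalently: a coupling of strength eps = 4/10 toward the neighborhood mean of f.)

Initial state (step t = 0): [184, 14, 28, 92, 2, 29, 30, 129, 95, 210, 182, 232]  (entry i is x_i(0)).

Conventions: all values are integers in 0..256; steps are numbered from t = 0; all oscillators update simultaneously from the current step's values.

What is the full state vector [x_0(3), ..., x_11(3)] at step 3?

Answer: [90, 74, 72, 83, 66, 92, 100, 136, 137, 122, 117, 87]

Derivation:
t=0: [184, 14, 28, 92, 2, 29, 30, 129, 95, 210, 182, 232]
t=1: [70, 36, 42, 77, 23, 52, 53, 119, 105, 73, 84, 42]
t=2: [77, 55, 56, 75, 44, 72, 76, 123, 118, 97, 98, 63]
t=3: [90, 74, 72, 83, 66, 92, 100, 136, 137, 122, 117, 87]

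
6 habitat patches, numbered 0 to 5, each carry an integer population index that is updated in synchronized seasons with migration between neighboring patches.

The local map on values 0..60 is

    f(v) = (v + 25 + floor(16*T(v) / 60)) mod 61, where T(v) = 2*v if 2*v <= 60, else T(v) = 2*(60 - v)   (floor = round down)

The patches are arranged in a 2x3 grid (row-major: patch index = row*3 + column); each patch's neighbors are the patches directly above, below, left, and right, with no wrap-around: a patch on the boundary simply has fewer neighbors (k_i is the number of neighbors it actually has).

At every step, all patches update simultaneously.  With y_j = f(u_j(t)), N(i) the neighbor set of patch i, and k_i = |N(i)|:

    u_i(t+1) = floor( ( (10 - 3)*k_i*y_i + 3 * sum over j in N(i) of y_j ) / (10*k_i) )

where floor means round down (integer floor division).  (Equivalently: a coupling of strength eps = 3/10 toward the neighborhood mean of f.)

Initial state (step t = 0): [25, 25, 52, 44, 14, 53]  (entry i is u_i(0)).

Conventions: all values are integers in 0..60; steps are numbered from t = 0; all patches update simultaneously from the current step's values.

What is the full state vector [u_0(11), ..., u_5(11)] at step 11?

Answer: [19, 18, 17, 18, 16, 14]

Derivation:
t=0: [25, 25, 52, 44, 14, 53]
t=1: [4, 8, 17, 18, 36, 23]
t=2: [35, 35, 50, 42, 23, 51]
t=3: [12, 17, 17, 21, 46, 25]
t=4: [46, 46, 43, 48, 22, 11]
t=5: [17, 21, 19, 23, 48, 39]
t=6: [53, 52, 48, 52, 25, 20]
t=7: [20, 18, 23, 17, 10, 41]
t=8: [53, 51, 52, 49, 39, 25]
t=9: [19, 18, 17, 17, 13, 6]
t=10: [53, 51, 48, 50, 44, 38]
t=11: [19, 18, 17, 18, 16, 14]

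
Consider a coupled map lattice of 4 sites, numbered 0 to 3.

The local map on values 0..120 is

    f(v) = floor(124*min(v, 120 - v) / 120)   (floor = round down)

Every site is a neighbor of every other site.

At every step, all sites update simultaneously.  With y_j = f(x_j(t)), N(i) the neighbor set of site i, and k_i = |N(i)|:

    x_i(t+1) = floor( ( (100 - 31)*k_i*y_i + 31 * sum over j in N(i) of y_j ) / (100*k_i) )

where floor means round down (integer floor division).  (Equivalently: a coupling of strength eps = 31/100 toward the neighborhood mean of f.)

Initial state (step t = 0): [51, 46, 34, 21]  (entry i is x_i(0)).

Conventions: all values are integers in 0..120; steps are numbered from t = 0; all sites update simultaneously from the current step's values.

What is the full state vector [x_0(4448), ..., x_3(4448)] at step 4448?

Simulating step by step:
t=0: [51, 46, 34, 21]
t=1: [46, 43, 36, 28]
t=2: [43, 41, 37, 32]
t=3: [42, 40, 38, 35]
t=4: [41, 40, 39, 37]
t=5: [41, 40, 40, 38]
t=6: [41, 40, 40, 39]
t=7: [41, 41, 41, 40]
t=8: [41, 41, 41, 41]
t=9: [42, 42, 42, 42]
t=10: [43, 43, 43, 43]
t=11: [44, 44, 44, 44]
t=12: [45, 45, 45, 45]
t=13: [46, 46, 46, 46]
t=14: [47, 47, 47, 47]
t=15: [48, 48, 48, 48]
t=16: [49, 49, 49, 49]
t=17: [50, 50, 50, 50]
t=18: [51, 51, 51, 51]
t=19: [52, 52, 52, 52]
t=20: [53, 53, 53, 53]
t=21: [54, 54, 54, 54]
t=22: [55, 55, 55, 55]
t=23: [56, 56, 56, 56]
t=24: [57, 57, 57, 57]
t=25: [58, 58, 58, 58]
t=26: [59, 59, 59, 59]
t=27: [60, 60, 60, 60]
t=28: [62, 62, 62, 62]
t=29: [59, 59, 59, 59]

Answer: [59, 59, 59, 59]
Key observation: The state at step 26, [59, 59, 59, 59], reappears at step 29: the system is in a cycle of period 3 from step 26 on.  Therefore the state at step 4448 equals the state at step 26 + ((4448 - 26) mod 3) = 26, which is [59, 59, 59, 59].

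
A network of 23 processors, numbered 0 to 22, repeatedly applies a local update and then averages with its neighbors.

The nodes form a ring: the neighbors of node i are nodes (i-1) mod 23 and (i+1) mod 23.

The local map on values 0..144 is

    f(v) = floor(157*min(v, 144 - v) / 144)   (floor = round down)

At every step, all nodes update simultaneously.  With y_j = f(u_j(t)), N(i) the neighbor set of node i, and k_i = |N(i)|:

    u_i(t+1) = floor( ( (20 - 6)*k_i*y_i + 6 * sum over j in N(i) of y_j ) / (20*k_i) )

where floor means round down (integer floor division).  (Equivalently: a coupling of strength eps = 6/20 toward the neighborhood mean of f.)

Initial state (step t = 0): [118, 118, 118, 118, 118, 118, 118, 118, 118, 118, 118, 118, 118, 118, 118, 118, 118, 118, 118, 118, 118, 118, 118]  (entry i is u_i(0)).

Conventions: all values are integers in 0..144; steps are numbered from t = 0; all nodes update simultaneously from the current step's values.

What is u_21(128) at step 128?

Answer: u_21(128) = 74
Key observation: The state at step 14, [74, 74, 74, 74, 74, 74, 74, 74, 74, 74, 74, 74, 74, 74, 74, 74, 74, 74, 74, 74, 74, 74, 74], reappears at step 16: the system is in a cycle of period 2 from step 14 on.  Therefore the state at step 128 equals the state at step 14 + ((128 - 14) mod 2) = 14, which is [74, 74, 74, 74, 74, 74, 74, 74, 74, 74, 74, 74, 74, 74, 74, 74, 74, 74, 74, 74, 74, 74, 74].

Derivation:
t=0: [118, 118, 118, 118, 118, 118, 118, 118, 118, 118, 118, 118, 118, 118, 118, 118, 118, 118, 118, 118, 118, 118, 118]
t=1: [28, 28, 28, 28, 28, 28, 28, 28, 28, 28, 28, 28, 28, 28, 28, 28, 28, 28, 28, 28, 28, 28, 28]
t=2: [30, 30, 30, 30, 30, 30, 30, 30, 30, 30, 30, 30, 30, 30, 30, 30, 30, 30, 30, 30, 30, 30, 30]
t=3: [32, 32, 32, 32, 32, 32, 32, 32, 32, 32, 32, 32, 32, 32, 32, 32, 32, 32, 32, 32, 32, 32, 32]
t=4: [34, 34, 34, 34, 34, 34, 34, 34, 34, 34, 34, 34, 34, 34, 34, 34, 34, 34, 34, 34, 34, 34, 34]
t=5: [37, 37, 37, 37, 37, 37, 37, 37, 37, 37, 37, 37, 37, 37, 37, 37, 37, 37, 37, 37, 37, 37, 37]
t=6: [40, 40, 40, 40, 40, 40, 40, 40, 40, 40, 40, 40, 40, 40, 40, 40, 40, 40, 40, 40, 40, 40, 40]
t=7: [43, 43, 43, 43, 43, 43, 43, 43, 43, 43, 43, 43, 43, 43, 43, 43, 43, 43, 43, 43, 43, 43, 43]
t=8: [46, 46, 46, 46, 46, 46, 46, 46, 46, 46, 46, 46, 46, 46, 46, 46, 46, 46, 46, 46, 46, 46, 46]
t=9: [50, 50, 50, 50, 50, 50, 50, 50, 50, 50, 50, 50, 50, 50, 50, 50, 50, 50, 50, 50, 50, 50, 50]
t=10: [54, 54, 54, 54, 54, 54, 54, 54, 54, 54, 54, 54, 54, 54, 54, 54, 54, 54, 54, 54, 54, 54, 54]
t=11: [58, 58, 58, 58, 58, 58, 58, 58, 58, 58, 58, 58, 58, 58, 58, 58, 58, 58, 58, 58, 58, 58, 58]
t=12: [63, 63, 63, 63, 63, 63, 63, 63, 63, 63, 63, 63, 63, 63, 63, 63, 63, 63, 63, 63, 63, 63, 63]
t=13: [68, 68, 68, 68, 68, 68, 68, 68, 68, 68, 68, 68, 68, 68, 68, 68, 68, 68, 68, 68, 68, 68, 68]
t=14: [74, 74, 74, 74, 74, 74, 74, 74, 74, 74, 74, 74, 74, 74, 74, 74, 74, 74, 74, 74, 74, 74, 74]
t=15: [76, 76, 76, 76, 76, 76, 76, 76, 76, 76, 76, 76, 76, 76, 76, 76, 76, 76, 76, 76, 76, 76, 76]
t=16: [74, 74, 74, 74, 74, 74, 74, 74, 74, 74, 74, 74, 74, 74, 74, 74, 74, 74, 74, 74, 74, 74, 74]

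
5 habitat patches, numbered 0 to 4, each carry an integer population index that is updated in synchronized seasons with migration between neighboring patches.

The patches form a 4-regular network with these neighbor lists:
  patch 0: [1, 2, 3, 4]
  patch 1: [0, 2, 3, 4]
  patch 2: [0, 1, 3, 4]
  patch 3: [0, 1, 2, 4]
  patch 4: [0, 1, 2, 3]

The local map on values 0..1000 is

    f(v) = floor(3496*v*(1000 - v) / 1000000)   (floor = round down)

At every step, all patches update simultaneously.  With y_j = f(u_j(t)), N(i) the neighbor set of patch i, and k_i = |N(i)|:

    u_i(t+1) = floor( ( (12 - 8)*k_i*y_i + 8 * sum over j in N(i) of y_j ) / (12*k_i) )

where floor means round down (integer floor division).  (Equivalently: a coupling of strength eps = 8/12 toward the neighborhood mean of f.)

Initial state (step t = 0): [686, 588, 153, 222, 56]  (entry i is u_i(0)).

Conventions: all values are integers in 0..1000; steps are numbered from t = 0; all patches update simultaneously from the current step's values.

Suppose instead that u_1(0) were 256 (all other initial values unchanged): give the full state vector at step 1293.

Answer: [495, 495, 495, 495, 495]
Key observation: The state at step 14, [873, 873, 873, 873, 873], reappears at step 18: the system is in a cycle of period 4 from step 14 on.  Therefore the state at step 1293 equals the state at step 14 + ((1293 - 14) mod 4) = 17, which is [495, 495, 495, 495, 495].

Derivation:
t=0: [686, 256, 153, 222, 56]
t=1: [568, 553, 518, 543, 473]
t=2: [864, 865, 867, 866, 867]
t=3: [406, 406, 405, 405, 405]
t=4: [842, 842, 842, 842, 842]
t=5: [465, 465, 465, 465, 465]
t=6: [869, 869, 869, 869, 869]
t=7: [397, 397, 397, 397, 397]
t=8: [836, 836, 836, 836, 836]
t=9: [479, 479, 479, 479, 479]
t=10: [872, 872, 872, 872, 872]
t=11: [390, 390, 390, 390, 390]
t=12: [831, 831, 831, 831, 831]
t=13: [490, 490, 490, 490, 490]
t=14: [873, 873, 873, 873, 873]
t=15: [387, 387, 387, 387, 387]
t=16: [829, 829, 829, 829, 829]
t=17: [495, 495, 495, 495, 495]
t=18: [873, 873, 873, 873, 873]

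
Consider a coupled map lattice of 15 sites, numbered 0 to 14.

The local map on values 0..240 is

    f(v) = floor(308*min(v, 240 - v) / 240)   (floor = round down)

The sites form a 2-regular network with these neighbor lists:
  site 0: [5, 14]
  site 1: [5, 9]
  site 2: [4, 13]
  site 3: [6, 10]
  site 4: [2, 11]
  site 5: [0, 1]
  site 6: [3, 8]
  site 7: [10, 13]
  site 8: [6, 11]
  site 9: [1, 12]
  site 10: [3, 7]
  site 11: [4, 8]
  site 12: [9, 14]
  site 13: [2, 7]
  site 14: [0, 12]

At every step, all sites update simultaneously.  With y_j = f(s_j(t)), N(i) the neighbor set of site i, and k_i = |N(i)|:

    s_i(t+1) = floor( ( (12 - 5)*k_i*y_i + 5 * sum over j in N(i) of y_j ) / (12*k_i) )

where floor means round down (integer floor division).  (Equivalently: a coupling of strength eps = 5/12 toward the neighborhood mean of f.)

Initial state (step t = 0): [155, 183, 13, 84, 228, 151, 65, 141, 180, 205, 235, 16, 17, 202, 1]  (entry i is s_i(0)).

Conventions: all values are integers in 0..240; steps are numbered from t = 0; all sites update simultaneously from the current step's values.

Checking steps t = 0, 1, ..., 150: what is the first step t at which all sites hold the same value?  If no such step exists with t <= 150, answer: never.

Simulating step by step:
t=0: [155, 183, 13, 84, 228, 151, 65, 141, 180, 205, 235, 16, 17, 202, 1]  (not all equal)
t=1: [87, 75, 22, 80, 16, 104, 86, 85, 66, 45, 52, 30, 21, 57, 27]  (not all equal)
t=2: [99, 95, 35, 96, 25, 120, 102, 92, 79, 58, 82, 43, 34, 71, 48]  (not all equal)
t=3: [118, 118, 51, 120, 39, 141, 122, 109, 97, 77, 111, 59, 53, 86, 71]  (not all equal)
t=4: [133, 134, 71, 150, 58, 137, 146, 133, 119, 102, 143, 80, 79, 106, 98]  (not all equal)
t=5: [133, 133, 96, 117, 83, 133, 125, 134, 134, 125, 124, 106, 112, 126, 122]  (not all equal)
t=6: [139, 139, 124, 148, 115, 137, 145, 140, 138, 144, 145, 129, 145, 139, 146]  (not all equal)
t=7: [127, 128, 143, 119, 146, 130, 122, 126, 130, 123, 121, 140, 121, 132, 122]  (not all equal)
t=8: [145, 144, 126, 151, 122, 142, 149, 145, 140, 148, 150, 129, 151, 136, 149]  (not all equal)
t=9: [120, 122, 144, 114, 148, 123, 118, 122, 128, 118, 116, 140, 115, 133, 116]  (not all equal)
t=10: [151, 150, 124, 147, 121, 151, 148, 147, 141, 150, 148, 129, 148, 137, 149]  (not all equal)
t=11: [114, 114, 145, 118, 149, 114, 120, 121, 128, 115, 118, 140, 116, 132, 116]  (not all equal)
t=12: [146, 146, 123, 151, 119, 146, 151, 148, 142, 147, 151, 128, 147, 137, 147]  (not all equal)
t=13: [119, 119, 146, 114, 149, 120, 116, 120, 126, 119, 114, 141, 119, 132, 119]  (not all equal)
t=14: [152, 152, 122, 146, 119, 153, 147, 149, 142, 152, 147, 128, 152, 137, 152]  (not all equal)
t=15: [111, 111, 147, 119, 149, 111, 120, 119, 127, 112, 118, 141, 112, 132, 112]  (not all equal)
t=16: [142, 142, 122, 152, 118, 142, 151, 148, 143, 142, 151, 128, 143, 136, 142]  (not all equal)
t=17: [125, 125, 147, 112, 149, 125, 115, 120, 125, 124, 114, 140, 124, 133, 124]  (not all equal)
t=18: [147, 147, 122, 144, 119, 147, 146, 148, 143, 147, 147, 129, 148, 136, 147]  (not all equal)
t=19: [119, 119, 147, 121, 149, 119, 121, 121, 126, 118, 119, 140, 118, 133, 118]  (not all equal)
t=20: [151, 151, 122, 152, 119, 152, 150, 148, 143, 151, 152, 129, 151, 136, 151]  (not all equal)
t=21: [113, 113, 147, 112, 149, 112, 116, 119, 125, 114, 113, 140, 114, 133, 114]  (not all equal)
t=22: [144, 144, 122, 144, 119, 143, 146, 147, 143, 145, 146, 129, 146, 136, 145]  (not all equal)
t=23: [122, 122, 147, 121, 149, 123, 121, 122, 126, 121, 120, 140, 120, 133, 121]  (not all equal)
t=24: [151, 151, 122, 152, 119, 150, 150, 148, 143, 152, 152, 129, 153, 136, 152]  (not all equal)
t=25: [113, 113, 147, 112, 149, 114, 116, 119, 125, 112, 113, 140, 111, 133, 112]  (not all equal)
t=26: [144, 144, 122, 144, 119, 145, 146, 147, 143, 143, 146, 129, 142, 136, 143]  (not all equal)
t=27: [122, 122, 147, 121, 149, 121, 121, 122, 126, 124, 120, 140, 124, 133, 124]  (not all equal)
t=28: [150, 150, 122, 152, 119, 151, 150, 148, 143, 148, 152, 129, 148, 136, 148]  (not all equal)
t=29: [115, 115, 147, 112, 149, 114, 116, 119, 125, 117, 113, 140, 118, 133, 117]  (not all equal)
t=30: [147, 147, 122, 144, 119, 146, 146, 147, 143, 149, 146, 129, 150, 136, 149]  (not all equal)
t=31: [118, 118, 147, 121, 149, 119, 121, 122, 126, 116, 120, 140, 115, 133, 116]  (not all equal)
t=32: [150, 150, 122, 152, 119, 151, 150, 148, 143, 148, 152, 129, 147, 136, 148]  (not all equal)
t=33: [115, 115, 147, 112, 149, 114, 116, 119, 125, 117, 113, 140, 118, 133, 117]  (not all equal)

Answer: never
Key observation: The state at step 29 reappears at step 33 — the system is in a cycle of period 4 from step 29 on.  No step 0..33 is synchronized, and the cycle repeats forever, so no step up to 150 (or ever) has all sites equal.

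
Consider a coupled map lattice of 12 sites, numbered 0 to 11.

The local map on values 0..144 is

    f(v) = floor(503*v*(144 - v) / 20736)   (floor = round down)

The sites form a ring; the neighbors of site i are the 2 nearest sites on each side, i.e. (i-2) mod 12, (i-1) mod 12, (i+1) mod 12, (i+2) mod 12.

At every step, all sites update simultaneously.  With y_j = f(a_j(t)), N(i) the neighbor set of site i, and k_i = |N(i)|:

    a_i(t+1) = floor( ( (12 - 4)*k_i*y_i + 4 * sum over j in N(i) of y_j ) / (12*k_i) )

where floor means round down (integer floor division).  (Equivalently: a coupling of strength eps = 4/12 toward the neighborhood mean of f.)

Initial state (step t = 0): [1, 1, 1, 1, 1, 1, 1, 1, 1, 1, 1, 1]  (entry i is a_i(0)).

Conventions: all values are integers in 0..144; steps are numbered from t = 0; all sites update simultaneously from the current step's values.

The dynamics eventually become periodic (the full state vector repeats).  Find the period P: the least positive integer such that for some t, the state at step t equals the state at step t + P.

Simulating step by step:
t=0: [1, 1, 1, 1, 1, 1, 1, 1, 1, 1, 1, 1]
t=1: [3, 3, 3, 3, 3, 3, 3, 3, 3, 3, 3, 3]
t=2: [10, 10, 10, 10, 10, 10, 10, 10, 10, 10, 10, 10]
t=3: [32, 32, 32, 32, 32, 32, 32, 32, 32, 32, 32, 32]
t=4: [86, 86, 86, 86, 86, 86, 86, 86, 86, 86, 86, 86]
t=5: [120, 120, 120, 120, 120, 120, 120, 120, 120, 120, 120, 120]
t=6: [69, 69, 69, 69, 69, 69, 69, 69, 69, 69, 69, 69]
t=7: [125, 125, 125, 125, 125, 125, 125, 125, 125, 125, 125, 125]
t=8: [57, 57, 57, 57, 57, 57, 57, 57, 57, 57, 57, 57]
t=9: [120, 120, 120, 120, 120, 120, 120, 120, 120, 120, 120, 120]

Answer: 4
Key observation: The state at step 5, [120, 120, 120, 120, 120, 120, 120, 120, 120, 120, 120, 120], reappears at step 9 — and no state repeats earlier — so the cycle the system enters has period 4.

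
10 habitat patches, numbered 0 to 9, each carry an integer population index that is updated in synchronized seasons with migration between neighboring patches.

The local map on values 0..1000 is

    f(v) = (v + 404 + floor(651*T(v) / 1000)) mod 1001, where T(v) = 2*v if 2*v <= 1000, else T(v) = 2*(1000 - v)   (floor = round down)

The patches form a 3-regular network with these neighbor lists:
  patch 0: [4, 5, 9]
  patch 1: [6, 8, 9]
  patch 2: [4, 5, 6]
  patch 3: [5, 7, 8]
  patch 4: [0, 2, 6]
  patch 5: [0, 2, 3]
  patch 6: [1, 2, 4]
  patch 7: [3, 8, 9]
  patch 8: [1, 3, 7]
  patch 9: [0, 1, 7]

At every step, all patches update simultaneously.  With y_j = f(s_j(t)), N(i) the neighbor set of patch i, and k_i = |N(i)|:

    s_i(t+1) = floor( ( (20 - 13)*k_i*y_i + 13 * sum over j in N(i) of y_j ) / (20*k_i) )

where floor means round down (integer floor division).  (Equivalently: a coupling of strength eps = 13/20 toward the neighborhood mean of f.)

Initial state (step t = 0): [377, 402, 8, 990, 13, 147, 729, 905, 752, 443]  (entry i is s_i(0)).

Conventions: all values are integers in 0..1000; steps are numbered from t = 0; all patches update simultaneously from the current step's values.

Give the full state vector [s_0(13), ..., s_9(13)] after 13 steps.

Answer: [543, 540, 542, 543, 541, 545, 540, 541, 541, 541]

Derivation:
t=0: [377, 402, 8, 990, 13, 147, 729, 905, 752, 443]
t=1: [440, 414, 507, 499, 406, 497, 425, 433, 419, 370]
t=2: [391, 341, 466, 477, 409, 520, 402, 393, 411, 342]
t=3: [340, 253, 430, 436, 360, 468, 332, 332, 337, 239]
t=4: [425, 626, 327, 320, 242, 380, 407, 391, 400, 623]
t=5: [513, 435, 395, 244, 525, 243, 472, 317, 320, 440]
t=6: [609, 367, 542, 605, 483, 732, 444, 375, 373, 380]
t=7: [458, 295, 497, 401, 502, 512, 430, 322, 315, 320]
t=8: [429, 171, 515, 292, 496, 480, 393, 178, 164, 196]
t=9: [549, 699, 486, 481, 460, 397, 516, 655, 638, 732]
t=10: [461, 507, 469, 467, 509, 450, 511, 503, 506, 502]
t=11: [496, 551, 502, 501, 516, 461, 535, 536, 535, 533]
t=12: [527, 541, 530, 529, 547, 519, 545, 545, 544, 542]
t=13: [543, 540, 542, 543, 541, 545, 540, 541, 541, 541]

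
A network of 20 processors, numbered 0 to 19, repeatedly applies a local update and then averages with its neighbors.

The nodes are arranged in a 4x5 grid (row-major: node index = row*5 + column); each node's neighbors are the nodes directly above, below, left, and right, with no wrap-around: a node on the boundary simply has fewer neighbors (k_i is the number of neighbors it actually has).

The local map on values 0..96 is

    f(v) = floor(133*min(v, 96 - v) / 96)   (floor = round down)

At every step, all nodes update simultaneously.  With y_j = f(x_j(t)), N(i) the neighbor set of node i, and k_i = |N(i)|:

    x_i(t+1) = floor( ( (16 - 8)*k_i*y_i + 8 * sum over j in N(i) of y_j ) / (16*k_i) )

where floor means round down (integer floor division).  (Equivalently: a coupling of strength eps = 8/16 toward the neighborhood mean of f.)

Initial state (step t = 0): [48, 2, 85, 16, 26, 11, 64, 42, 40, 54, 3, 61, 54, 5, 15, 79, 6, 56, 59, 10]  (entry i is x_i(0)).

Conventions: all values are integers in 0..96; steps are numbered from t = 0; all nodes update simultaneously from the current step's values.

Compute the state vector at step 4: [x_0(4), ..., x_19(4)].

Answer: [59, 57, 59, 55, 53, 57, 53, 57, 55, 55, 56, 54, 56, 55, 58, 55, 56, 56, 53, 57]

Derivation:
t=0: [48, 2, 85, 16, 26, 11, 64, 42, 40, 54, 3, 61, 54, 5, 15, 79, 6, 56, 59, 10]
t=1: [37, 21, 21, 28, 38, 26, 37, 50, 45, 47, 16, 38, 49, 26, 22, 14, 25, 47, 37, 24]
t=2: [41, 36, 36, 42, 51, 38, 48, 57, 56, 56, 28, 47, 59, 44, 37, 23, 39, 57, 47, 36]
t=3: [53, 53, 51, 56, 59, 52, 60, 54, 55, 55, 43, 58, 54, 57, 52, 38, 52, 55, 59, 53]
t=4: [59, 57, 59, 55, 53, 57, 53, 57, 55, 55, 56, 54, 56, 55, 58, 55, 56, 56, 53, 57]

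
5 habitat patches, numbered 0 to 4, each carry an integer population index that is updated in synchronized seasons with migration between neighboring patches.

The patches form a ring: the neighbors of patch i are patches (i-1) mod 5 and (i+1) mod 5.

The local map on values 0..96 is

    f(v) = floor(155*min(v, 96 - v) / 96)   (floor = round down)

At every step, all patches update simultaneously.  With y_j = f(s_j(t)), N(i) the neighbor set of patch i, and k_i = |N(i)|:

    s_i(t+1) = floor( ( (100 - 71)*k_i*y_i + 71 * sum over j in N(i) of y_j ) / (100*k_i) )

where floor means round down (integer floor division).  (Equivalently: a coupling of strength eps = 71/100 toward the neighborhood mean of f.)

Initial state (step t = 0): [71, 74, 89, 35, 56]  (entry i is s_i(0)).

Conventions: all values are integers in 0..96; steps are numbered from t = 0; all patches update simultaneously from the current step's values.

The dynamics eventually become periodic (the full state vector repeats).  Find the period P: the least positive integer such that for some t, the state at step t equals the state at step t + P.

Answer: 6
Key observation: The state at step 14, [64, 64, 64, 64, 64], reappears at step 20 — and no state repeats earlier — so the cycle the system enters has period 6.

Derivation:
t=0: [71, 74, 89, 35, 56]
t=1: [46, 28, 35, 42, 52]
t=2: [62, 59, 56, 64, 70]
t=3: [51, 59, 57, 52, 49]
t=4: [68, 64, 64, 69, 72]
t=5: [44, 48, 48, 44, 42]
t=6: [71, 74, 74, 71, 69]
t=7: [39, 36, 36, 39, 40]
t=8: [61, 59, 59, 61, 62]
t=9: [56, 57, 57, 56, 55]
t=10: [64, 62, 62, 64, 64]
t=11: [52, 52, 52, 52, 51]
t=12: [71, 71, 71, 71, 71]
t=13: [40, 40, 40, 40, 40]
t=14: [64, 64, 64, 64, 64]
t=15: [51, 51, 51, 51, 51]
t=16: [72, 72, 72, 72, 72]
t=17: [38, 38, 38, 38, 38]
t=18: [61, 61, 61, 61, 61]
t=19: [56, 56, 56, 56, 56]
t=20: [64, 64, 64, 64, 64]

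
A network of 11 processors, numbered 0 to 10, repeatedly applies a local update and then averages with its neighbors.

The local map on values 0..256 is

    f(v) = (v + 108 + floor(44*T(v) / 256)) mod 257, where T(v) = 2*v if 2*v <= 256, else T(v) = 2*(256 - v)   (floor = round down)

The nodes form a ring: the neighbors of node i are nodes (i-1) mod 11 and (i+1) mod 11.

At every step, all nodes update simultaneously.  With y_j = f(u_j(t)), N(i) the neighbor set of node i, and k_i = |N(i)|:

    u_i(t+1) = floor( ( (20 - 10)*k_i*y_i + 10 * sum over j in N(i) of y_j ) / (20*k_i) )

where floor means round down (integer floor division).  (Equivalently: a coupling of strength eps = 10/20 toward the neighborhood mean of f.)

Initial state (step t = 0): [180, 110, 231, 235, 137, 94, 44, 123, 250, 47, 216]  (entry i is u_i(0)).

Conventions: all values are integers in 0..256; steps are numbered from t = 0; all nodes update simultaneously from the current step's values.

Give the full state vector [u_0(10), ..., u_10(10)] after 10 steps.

Simulating step by step:
t=0: [180, 110, 231, 235, 137, 94, 44, 123, 250, 47, 216]
t=1: [112, 164, 132, 76, 95, 165, 146, 75, 98, 131, 97]
t=2: [71, 29, 76, 170, 181, 90, 80, 172, 177, 131, 125]
t=3: [142, 176, 154, 91, 98, 182, 177, 93, 46, 30, 65]
t=4: [78, 45, 91, 184, 191, 102, 100, 172, 179, 165, 142]
t=5: [156, 194, 171, 103, 108, 199, 195, 100, 52, 45, 80]
t=6: [90, 56, 103, 199, 205, 114, 110, 181, 191, 182, 159]
t=7: [170, 210, 186, 114, 54, 84, 142, 108, 60, 55, 93]
t=8: [102, 65, 50, 62, 146, 163, 134, 181, 202, 195, 173]
t=9: [184, 202, 184, 147, 76, 37, 38, 52, 66, 63, 103]
t=10: [108, 65, 56, 84, 153, 170, 163, 177, 190, 206, 185]

Answer: [108, 65, 56, 84, 153, 170, 163, 177, 190, 206, 185]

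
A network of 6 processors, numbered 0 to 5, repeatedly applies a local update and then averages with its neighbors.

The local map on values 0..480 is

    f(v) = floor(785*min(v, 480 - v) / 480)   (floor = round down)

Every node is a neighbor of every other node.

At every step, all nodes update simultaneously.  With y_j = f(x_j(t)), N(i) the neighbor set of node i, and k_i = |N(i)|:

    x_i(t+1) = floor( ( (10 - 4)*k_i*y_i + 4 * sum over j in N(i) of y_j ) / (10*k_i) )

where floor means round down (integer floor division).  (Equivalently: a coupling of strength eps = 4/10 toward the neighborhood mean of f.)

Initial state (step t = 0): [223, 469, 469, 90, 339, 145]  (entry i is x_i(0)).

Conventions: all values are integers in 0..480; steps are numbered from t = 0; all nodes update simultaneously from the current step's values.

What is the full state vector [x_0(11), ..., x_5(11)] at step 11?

Answer: [296, 292, 292, 286, 294, 296]

Derivation:
t=0: [223, 469, 469, 90, 339, 145]
t=1: [270, 89, 89, 157, 200, 204]
t=2: [302, 199, 199, 257, 293, 297]
t=3: [304, 321, 321, 342, 311, 308]
t=4: [276, 262, 262, 244, 270, 273]
t=5: [342, 354, 354, 369, 347, 344]
t=6: [217, 207, 207, 194, 213, 216]
t=7: [347, 339, 339, 328, 344, 347]
t=8: [221, 228, 228, 238, 224, 221]
t=9: [365, 371, 371, 379, 368, 365]
t=10: [184, 178, 178, 172, 181, 184]
t=11: [296, 292, 292, 286, 294, 296]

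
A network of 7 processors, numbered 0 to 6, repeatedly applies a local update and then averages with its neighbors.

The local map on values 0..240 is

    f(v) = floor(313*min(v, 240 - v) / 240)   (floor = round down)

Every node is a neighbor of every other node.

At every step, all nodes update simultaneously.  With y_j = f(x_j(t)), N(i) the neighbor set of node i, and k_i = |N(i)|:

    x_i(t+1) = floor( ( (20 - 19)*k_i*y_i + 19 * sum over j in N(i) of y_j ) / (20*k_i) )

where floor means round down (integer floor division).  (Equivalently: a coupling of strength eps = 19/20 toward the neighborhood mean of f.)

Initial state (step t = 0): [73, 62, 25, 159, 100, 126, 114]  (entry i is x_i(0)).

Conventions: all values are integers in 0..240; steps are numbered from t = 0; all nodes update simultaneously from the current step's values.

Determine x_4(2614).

Answer: x_4(2614) = 136
Key observation: The state at step 3, [135, 135, 135, 135, 135, 135, 135], reappears at step 5: the system is in a cycle of period 2 from step 3 on.  Therefore the state at step 2614 equals the state at step 3 + ((2614 - 3) mod 2) = 4, which is [136, 136, 136, 136, 136, 136, 136].

Derivation:
t=0: [73, 62, 25, 159, 100, 126, 114]
t=1: [106, 108, 113, 105, 102, 100, 100]
t=2: [136, 135, 135, 136, 136, 136, 136]
t=3: [135, 135, 135, 135, 135, 135, 135]
t=4: [136, 136, 136, 136, 136, 136, 136]
t=5: [135, 135, 135, 135, 135, 135, 135]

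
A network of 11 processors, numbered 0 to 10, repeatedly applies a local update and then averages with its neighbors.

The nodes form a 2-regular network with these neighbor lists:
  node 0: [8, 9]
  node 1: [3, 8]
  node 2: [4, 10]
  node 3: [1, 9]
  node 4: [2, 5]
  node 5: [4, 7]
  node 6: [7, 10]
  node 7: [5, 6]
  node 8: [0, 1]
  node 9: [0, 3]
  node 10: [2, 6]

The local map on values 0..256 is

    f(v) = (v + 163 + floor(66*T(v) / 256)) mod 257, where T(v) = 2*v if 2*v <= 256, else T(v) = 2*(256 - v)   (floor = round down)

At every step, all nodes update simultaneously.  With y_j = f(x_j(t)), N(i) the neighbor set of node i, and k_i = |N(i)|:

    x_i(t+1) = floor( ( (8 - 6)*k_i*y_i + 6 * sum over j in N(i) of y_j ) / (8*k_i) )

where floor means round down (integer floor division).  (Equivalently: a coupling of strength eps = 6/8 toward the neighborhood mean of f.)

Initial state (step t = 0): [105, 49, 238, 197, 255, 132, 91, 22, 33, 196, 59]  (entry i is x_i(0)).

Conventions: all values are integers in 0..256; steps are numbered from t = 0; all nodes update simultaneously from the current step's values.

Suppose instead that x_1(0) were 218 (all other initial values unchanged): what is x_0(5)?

Simulating step by step:
t=0: [105, 218, 238, 197, 255, 132, 91, 22, 33, 196, 59]
t=1: [145, 165, 193, 136, 135, 159, 178, 103, 131, 107, 136]
t=2: [90, 105, 110, 95, 118, 90, 92, 105, 109, 96, 121]
t=3: [56, 61, 82, 55, 63, 66, 69, 48, 57, 46, 66]
t=4: [242, 249, 10, 244, 13, 90, 92, 64, 250, 242, 16]
t=5: [156, 157, 182, 156, 128, 79, 82, 33, 157, 155, 130]

Answer: x_0(5) = 156
Key observation: This trace re-runs the system from the modified initial state.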